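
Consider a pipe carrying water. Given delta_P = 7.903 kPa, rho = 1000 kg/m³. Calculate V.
Formula: V = \sqrt{\frac{2 \Delta P}{\rho}}
V = √(2·(7.903·1000)/1000) = 3.976 m/s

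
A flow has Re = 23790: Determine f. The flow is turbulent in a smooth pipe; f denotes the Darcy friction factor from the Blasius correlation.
Formula: f = \frac{0.316}{Re^{0.25}}
f = 0.316/23790^0.25 = 0.02544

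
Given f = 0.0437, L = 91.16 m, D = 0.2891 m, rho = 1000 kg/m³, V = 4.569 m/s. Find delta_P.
Formula: \Delta P = f \frac{L}{D} \frac{\rho V^2}{2}
delta_P = 0.0437·(91.16/0.2891)·0.5·1000·4.569²/1000 = 143.8 kPa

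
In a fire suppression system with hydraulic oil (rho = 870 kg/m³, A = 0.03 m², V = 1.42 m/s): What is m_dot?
Formula: \dot{m} = \rho A V
m_dot = 870·0.03·1.42 = 37.06 kg/s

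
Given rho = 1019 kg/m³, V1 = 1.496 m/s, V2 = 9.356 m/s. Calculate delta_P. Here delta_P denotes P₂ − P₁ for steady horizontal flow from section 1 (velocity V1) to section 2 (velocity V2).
Formula: \Delta P = \frac{1}{2} \rho (V_1^2 - V_2^2)
delta_P = 0.5·1019·(1.496² − 9.356²)/1000 = -43.46 kPa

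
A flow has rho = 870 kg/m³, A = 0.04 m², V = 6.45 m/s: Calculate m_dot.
Formula: \dot{m} = \rho A V
m_dot = 870·0.04·6.45 = 224.5 kg/s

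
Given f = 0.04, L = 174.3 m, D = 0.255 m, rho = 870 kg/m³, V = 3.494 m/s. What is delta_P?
Formula: \Delta P = f \frac{L}{D} \frac{\rho V^2}{2}
delta_P = 0.04·(174.3/0.255)·0.5·870·3.494²/1000 = 145.2 kPa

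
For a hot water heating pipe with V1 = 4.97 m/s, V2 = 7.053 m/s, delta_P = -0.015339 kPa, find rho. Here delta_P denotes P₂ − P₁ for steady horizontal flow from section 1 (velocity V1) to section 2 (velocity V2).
Formula: \Delta P = \frac{1}{2} \rho (V_1^2 - V_2^2)
Substituting knowns: -0.015339 = 0.5·rho·(4.97² − 7.053²)/1000
Solving for rho: rho = 2·(-0.015339·1000)/(4.97² − 7.053²) = 1.225 kg/m³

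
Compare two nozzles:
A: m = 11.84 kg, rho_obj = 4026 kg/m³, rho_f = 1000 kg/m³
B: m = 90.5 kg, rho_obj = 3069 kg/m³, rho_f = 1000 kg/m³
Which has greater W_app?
W_app(A) = 87.3 N, W_app(B) = 598.5 N. Answer: B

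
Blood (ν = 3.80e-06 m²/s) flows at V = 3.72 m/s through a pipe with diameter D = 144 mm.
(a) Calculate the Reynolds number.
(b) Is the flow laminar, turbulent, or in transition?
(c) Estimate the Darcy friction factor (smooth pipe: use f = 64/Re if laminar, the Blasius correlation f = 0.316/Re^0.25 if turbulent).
(a) Re = V·D/ν = 3.72·0.144/3.80e-06 = 140970
(b) Flow regime: turbulent (Re > 4000)
(c) Friction factor: f = 0.316/Re^0.25 = 0.316/140970^0.25 = 0.01631 (Blasius is strictly valid for Re ≲ 1e5; used here as the smooth-pipe estimate the problem specifies)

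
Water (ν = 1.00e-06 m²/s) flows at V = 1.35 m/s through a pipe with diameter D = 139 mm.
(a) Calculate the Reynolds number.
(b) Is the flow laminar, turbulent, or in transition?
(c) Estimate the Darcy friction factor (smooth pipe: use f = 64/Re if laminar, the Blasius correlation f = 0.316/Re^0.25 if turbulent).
(a) Re = V·D/ν = 1.35·0.139/1.00e-06 = 187650
(b) Flow regime: turbulent (Re > 4000)
(c) Friction factor: f = 0.316/Re^0.25 = 0.316/187650^0.25 = 0.01518 (Blasius is strictly valid for Re ≲ 1e5; used here as the smooth-pipe estimate the problem specifies)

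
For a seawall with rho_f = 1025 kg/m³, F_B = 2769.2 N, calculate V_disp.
Formula: F_B = \rho_f g V_{disp}
Substituting knowns: 2769.2 = 1025·9.81·V_disp
Solving for V_disp: V_disp = 2769.2/(1025·9.81) = 0.2754 m³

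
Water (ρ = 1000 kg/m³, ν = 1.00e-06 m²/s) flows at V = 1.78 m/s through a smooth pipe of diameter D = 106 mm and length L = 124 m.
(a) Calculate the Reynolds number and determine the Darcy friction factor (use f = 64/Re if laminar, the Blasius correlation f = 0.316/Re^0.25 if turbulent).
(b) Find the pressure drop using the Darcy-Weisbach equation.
(a) Re = V·D/ν = 1.78·0.106/1.00e-06 = 188680 → turbulent (Re > 4000); f = 0.316/Re^0.25 = 0.316/188680^0.25 = 0.015162 (Blasius is strictly valid for Re ≲ 1e5; used here as the smooth-pipe estimate the problem specifies)
(b) Darcy-Weisbach: ΔP = f·(L/D)·½ρV²/1000 = 0.015162·(124/0.106)·½·1000·1.78²/1000 = 28.1 kPa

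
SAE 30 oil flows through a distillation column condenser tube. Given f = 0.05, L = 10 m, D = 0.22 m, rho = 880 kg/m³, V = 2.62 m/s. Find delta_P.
Formula: \Delta P = f \frac{L}{D} \frac{\rho V^2}{2}
delta_P = 0.05·(10/0.22)·0.5·880·2.62²/1000 = 6.864 kPa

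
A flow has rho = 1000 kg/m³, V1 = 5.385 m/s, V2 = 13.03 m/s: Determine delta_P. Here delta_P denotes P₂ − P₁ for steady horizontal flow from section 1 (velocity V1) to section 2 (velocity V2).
Formula: \Delta P = \frac{1}{2} \rho (V_1^2 - V_2^2)
delta_P = 0.5·1000·(5.385² − 13.03²)/1000 = -70.39 kPa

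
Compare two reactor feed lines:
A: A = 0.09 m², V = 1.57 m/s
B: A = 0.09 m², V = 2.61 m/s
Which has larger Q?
Q(A) = 141.3 L/s, Q(B) = 234.9 L/s. Answer: B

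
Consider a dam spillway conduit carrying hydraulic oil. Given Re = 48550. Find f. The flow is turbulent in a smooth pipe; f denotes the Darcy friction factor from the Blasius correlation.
Formula: f = \frac{0.316}{Re^{0.25}}
f = 0.316/48550^0.25 = 0.02129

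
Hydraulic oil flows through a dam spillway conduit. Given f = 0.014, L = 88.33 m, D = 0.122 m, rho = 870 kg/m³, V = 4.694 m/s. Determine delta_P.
Formula: \Delta P = f \frac{L}{D} \frac{\rho V^2}{2}
delta_P = 0.014·(88.33/0.122)·0.5·870·4.694²/1000 = 97.15 kPa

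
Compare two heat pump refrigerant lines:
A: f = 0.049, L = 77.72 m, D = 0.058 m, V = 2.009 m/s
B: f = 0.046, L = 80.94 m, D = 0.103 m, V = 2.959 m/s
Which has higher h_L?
h_L(A) = 13.51 m, h_L(B) = 16.13 m. Answer: B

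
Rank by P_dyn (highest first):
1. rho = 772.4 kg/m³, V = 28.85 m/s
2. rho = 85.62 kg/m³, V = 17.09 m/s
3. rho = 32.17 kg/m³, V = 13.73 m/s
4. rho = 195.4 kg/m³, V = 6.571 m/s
Case 1: P_dyn = 321.4 kPa
Case 2: P_dyn = 12.5 kPa
Case 3: P_dyn = 3.032 kPa
Case 4: P_dyn = 4.218 kPa
Ranking (highest first): 1, 2, 4, 3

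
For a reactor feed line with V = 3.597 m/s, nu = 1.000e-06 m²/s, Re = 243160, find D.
Formula: Re = \frac{V D}{\nu}
Substituting knowns: 243160 = 3.597·D/1.000e-06
Solving for D: D = 243160·1.000e-06/3.597 = 0.0676 m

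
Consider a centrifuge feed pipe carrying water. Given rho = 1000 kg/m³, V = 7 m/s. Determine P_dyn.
Formula: P_{dyn} = \frac{1}{2} \rho V^2
P_dyn = 0.5·1000·7²/1000 = 24.5 kPa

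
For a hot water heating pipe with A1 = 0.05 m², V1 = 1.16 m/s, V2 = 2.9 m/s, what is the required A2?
Formula: V_2 = \frac{A_1 V_1}{A_2}
Substituting knowns: 2.9 = 0.05·1.16/A2
Solving for A2: A2 = 0.05·1.16/2.9 = 0.02 m²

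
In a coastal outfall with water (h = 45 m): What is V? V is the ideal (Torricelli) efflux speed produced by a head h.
Formula: V = \sqrt{2 g h}
V = √(2·9.81·45) = 29.71 m/s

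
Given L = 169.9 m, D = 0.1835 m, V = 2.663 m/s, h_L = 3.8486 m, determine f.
Formula: h_L = f \frac{L}{D} \frac{V^2}{2g}
Substituting knowns: 3.8486 = f·(169.9/0.1835)·2.663²/(2·9.81)
Solving for f: f = 3.8486·2·9.81/((169.9/0.1835)·2.663²) = 0.0115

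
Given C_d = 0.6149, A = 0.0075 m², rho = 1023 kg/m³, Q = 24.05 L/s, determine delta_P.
Formula: Q = C_d A \sqrt{\frac{2 \Delta P}{\rho}}
Substituting knowns: 24.05 = 0.6149·0.0075·√(2·(delta_P·1000)/1023)·1000
Solving for delta_P: delta_P = ((24.05/1000)/(0.6149·0.0075))²·1023/2/1000 = 13.91 kPa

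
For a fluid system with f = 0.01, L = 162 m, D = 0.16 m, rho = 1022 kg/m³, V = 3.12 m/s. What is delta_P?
Formula: \Delta P = f \frac{L}{D} \frac{\rho V^2}{2}
delta_P = 0.01·(162/0.16)·0.5·1022·3.12²/1000 = 50.36 kPa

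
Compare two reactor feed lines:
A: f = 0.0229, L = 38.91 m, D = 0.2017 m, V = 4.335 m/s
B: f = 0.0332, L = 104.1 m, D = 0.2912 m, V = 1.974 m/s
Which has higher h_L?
h_L(A) = 4.231 m, h_L(B) = 2.357 m. Answer: A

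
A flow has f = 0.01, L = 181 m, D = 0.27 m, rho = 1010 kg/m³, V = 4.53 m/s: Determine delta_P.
Formula: \Delta P = f \frac{L}{D} \frac{\rho V^2}{2}
delta_P = 0.01·(181/0.27)·0.5·1010·4.53²/1000 = 69.47 kPa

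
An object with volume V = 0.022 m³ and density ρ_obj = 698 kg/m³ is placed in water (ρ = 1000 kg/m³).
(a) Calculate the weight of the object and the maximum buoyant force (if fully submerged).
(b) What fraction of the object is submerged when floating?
(a) W=rho_obj*g*V=698*9.81*0.022=150.6 N; F_B(max)=rho*g*V=1000*9.81*0.022=215.8 N
(b) Floating fraction=rho_obj/rho=698/1000=0.698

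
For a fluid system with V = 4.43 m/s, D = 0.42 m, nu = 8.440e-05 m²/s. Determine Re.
Formula: Re = \frac{V D}{\nu}
Re = 4.43·0.42/8.440e-05 = 22045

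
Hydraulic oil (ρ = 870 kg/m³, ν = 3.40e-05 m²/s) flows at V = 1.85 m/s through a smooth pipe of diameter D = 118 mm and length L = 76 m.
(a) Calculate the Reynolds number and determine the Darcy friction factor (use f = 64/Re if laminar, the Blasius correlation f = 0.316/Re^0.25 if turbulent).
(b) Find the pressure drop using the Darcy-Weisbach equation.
(a) Re = V·D/ν = 1.85·0.118/3.40e-05 = 6420.6 → turbulent (Re > 4000); f = 0.316/Re^0.25 = 0.316/6420.6^0.25 = 0.035302
(b) Darcy-Weisbach: ΔP = f·(L/D)·½ρV²/1000 = 0.035302·(76/0.118)·½·870·1.85²/1000 = 33.85 kPa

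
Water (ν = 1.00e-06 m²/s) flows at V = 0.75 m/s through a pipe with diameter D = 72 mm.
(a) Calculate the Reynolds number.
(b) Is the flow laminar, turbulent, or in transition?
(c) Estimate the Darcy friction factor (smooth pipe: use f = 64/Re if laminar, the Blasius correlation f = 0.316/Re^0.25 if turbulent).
(a) Re = V·D/ν = 0.75·0.072/1.00e-06 = 54000
(b) Flow regime: turbulent (Re > 4000)
(c) Friction factor: f = 0.316/Re^0.25 = 0.316/54000^0.25 = 0.02073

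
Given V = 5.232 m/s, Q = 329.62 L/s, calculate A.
Formula: Q = A V
Substituting knowns: 329.62 = A·5.232·1000
Solving for A: A = (329.62/1000)/5.232 = 0.063 m²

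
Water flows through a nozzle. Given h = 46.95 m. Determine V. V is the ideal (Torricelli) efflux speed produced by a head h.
Formula: V = \sqrt{2 g h}
V = √(2·9.81·46.95) = 30.35 m/s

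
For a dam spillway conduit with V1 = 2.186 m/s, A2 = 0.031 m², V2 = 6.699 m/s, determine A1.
Formula: V_2 = \frac{A_1 V_1}{A_2}
Substituting knowns: 6.699 = A1·2.186/0.031
Solving for A1: A1 = 6.699·0.031/2.186 = 0.095 m²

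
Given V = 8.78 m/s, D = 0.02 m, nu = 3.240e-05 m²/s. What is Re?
Formula: Re = \frac{V D}{\nu}
Re = 8.78·0.02/3.240e-05 = 5420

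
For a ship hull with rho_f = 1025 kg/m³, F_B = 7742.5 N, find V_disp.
Formula: F_B = \rho_f g V_{disp}
Substituting knowns: 7742.5 = 1025·9.81·V_disp
Solving for V_disp: V_disp = 7742.5/(1025·9.81) = 0.77 m³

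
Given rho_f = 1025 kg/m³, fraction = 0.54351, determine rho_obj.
Formula: f_{sub} = \frac{\rho_{obj}}{\rho_f}
Substituting knowns: 0.54351 = rho_obj/1025
Solving for rho_obj: rho_obj = 0.54351·1025 = 557.1 kg/m³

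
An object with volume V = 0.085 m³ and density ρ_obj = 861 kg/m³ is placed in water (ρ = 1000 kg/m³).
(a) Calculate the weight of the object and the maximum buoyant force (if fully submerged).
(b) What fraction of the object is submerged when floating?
(a) W=rho_obj*g*V=861*9.81*0.085=717.9 N; F_B(max)=rho*g*V=1000*9.81*0.085=833.9 N
(b) Floating fraction=rho_obj/rho=861/1000=0.861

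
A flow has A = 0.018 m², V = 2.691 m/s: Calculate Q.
Formula: Q = A V
Q = 0.018·2.691·1000 = 48.44 L/s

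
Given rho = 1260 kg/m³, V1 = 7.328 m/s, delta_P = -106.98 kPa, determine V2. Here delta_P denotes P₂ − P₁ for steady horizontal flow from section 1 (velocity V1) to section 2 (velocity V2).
Formula: \Delta P = \frac{1}{2} \rho (V_1^2 - V_2^2)
Substituting knowns: -106.98 = 0.5·1260·(7.328² − V2²)/1000
Solving for V2: V2 = √(7.328² − 2·(-106.98·1000)/1260) = 14.95 m/s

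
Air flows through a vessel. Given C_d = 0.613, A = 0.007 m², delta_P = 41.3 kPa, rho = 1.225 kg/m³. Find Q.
Formula: Q = C_d A \sqrt{\frac{2 \Delta P}{\rho}}
Q = 0.613·0.007·√(2·(41.3·1000)/1.225)·1000 = 1114 L/s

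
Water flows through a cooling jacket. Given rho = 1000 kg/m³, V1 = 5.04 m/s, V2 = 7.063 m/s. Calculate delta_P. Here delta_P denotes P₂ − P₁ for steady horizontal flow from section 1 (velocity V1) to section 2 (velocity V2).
Formula: \Delta P = \frac{1}{2} \rho (V_1^2 - V_2^2)
delta_P = 0.5·1000·(5.04² − 7.063²)/1000 = -12.24 kPa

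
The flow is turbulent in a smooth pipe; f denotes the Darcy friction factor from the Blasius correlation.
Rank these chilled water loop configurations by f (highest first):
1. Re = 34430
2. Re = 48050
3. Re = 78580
Case 1: f = 0.0232
Case 2: f = 0.02134
Case 3: f = 0.01887
Ranking (highest first): 1, 2, 3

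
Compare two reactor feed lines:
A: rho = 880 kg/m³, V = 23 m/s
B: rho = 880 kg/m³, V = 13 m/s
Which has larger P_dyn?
P_dyn(A) = 232.8 kPa, P_dyn(B) = 74.36 kPa. Answer: A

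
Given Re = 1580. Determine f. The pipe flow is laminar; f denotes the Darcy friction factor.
Formula: f = \frac{64}{Re}
f = 64/1580 = 0.04051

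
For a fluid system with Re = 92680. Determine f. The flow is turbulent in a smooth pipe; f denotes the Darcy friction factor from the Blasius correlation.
Formula: f = \frac{0.316}{Re^{0.25}}
f = 0.316/92680^0.25 = 0.01811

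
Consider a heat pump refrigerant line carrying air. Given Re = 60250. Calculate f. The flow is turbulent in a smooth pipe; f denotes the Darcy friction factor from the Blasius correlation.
Formula: f = \frac{0.316}{Re^{0.25}}
f = 0.316/60250^0.25 = 0.02017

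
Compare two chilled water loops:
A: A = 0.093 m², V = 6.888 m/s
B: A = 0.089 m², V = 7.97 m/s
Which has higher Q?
Q(A) = 640.6 L/s, Q(B) = 709.3 L/s. Answer: B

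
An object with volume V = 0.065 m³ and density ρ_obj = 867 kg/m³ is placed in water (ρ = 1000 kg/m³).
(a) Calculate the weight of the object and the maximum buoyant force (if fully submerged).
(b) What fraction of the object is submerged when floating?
(a) W=rho_obj*g*V=867*9.81*0.065=552.8 N; F_B(max)=rho*g*V=1000*9.81*0.065=637.6 N
(b) Floating fraction=rho_obj/rho=867/1000=0.867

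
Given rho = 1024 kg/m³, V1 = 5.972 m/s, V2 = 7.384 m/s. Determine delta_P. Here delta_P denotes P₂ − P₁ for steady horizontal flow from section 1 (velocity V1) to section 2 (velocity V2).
Formula: \Delta P = \frac{1}{2} \rho (V_1^2 - V_2^2)
delta_P = 0.5·1024·(5.972² − 7.384²)/1000 = -9.656 kPa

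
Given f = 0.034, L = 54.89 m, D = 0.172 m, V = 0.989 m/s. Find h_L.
Formula: h_L = f \frac{L}{D} \frac{V^2}{2g}
h_L = 0.034·(54.89/0.172)·0.989²/(2·9.81) = 0.5409 m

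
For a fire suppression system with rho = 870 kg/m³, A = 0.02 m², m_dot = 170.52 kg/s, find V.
Formula: \dot{m} = \rho A V
Substituting knowns: 170.52 = 870·0.02·V
Solving for V: V = 170.52/(870·0.02) = 9.8 m/s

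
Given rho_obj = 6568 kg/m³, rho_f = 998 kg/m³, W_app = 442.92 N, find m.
Formula: W_{app} = mg\left(1 - \frac{\rho_f}{\rho_{obj}}\right)
Substituting knowns: 442.92 = m·9.81·(1 − 998/6568)
Solving for m: m = 442.92/(9.81·(1 − 998/6568)) = 53.24 kg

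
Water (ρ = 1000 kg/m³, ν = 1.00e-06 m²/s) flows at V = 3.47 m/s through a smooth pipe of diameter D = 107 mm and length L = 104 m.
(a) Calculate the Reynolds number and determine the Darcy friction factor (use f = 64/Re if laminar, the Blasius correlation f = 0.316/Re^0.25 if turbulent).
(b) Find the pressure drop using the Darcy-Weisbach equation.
(a) Re = V·D/ν = 3.47·0.107/1.00e-06 = 371290 → turbulent (Re > 4000); f = 0.316/Re^0.25 = 0.316/371290^0.25 = 0.012801 (Blasius is strictly valid for Re ≲ 1e5; used here as the smooth-pipe estimate the problem specifies)
(b) Darcy-Weisbach: ΔP = f·(L/D)·½ρV²/1000 = 0.012801·(104/0.107)·½·1000·3.47²/1000 = 74.91 kPa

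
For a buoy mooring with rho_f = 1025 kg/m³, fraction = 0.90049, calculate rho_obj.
Formula: f_{sub} = \frac{\rho_{obj}}{\rho_f}
Substituting knowns: 0.90049 = rho_obj/1025
Solving for rho_obj: rho_obj = 0.90049·1025 = 923 kg/m³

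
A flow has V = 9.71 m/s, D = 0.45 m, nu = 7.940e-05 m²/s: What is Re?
Formula: Re = \frac{V D}{\nu}
Re = 9.71·0.45/7.940e-05 = 55031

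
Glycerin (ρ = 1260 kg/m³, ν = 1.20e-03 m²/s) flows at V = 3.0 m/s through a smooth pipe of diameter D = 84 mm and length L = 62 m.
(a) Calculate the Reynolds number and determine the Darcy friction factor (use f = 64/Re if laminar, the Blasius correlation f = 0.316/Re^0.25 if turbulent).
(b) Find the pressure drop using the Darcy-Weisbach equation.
(a) Re = V·D/ν = 3.0·0.084/1.20e-03 = 210 → laminar (Re < 2300); f = 64/Re = 64/210 = 0.30476
(b) Darcy-Weisbach: ΔP = f·(L/D)·½ρV²/1000 = 0.30476·(62/0.084)·½·1260·3.0²/1000 = 1275 kPa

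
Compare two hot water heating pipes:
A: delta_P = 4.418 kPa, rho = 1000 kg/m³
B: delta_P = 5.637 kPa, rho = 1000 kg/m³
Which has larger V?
V(A) = 2.973 m/s, V(B) = 3.358 m/s. Answer: B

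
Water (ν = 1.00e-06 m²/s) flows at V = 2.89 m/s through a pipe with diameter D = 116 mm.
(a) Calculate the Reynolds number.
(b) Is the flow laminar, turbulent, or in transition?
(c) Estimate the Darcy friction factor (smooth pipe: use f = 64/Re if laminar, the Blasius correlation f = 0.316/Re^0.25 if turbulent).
(a) Re = V·D/ν = 2.89·0.116/1.00e-06 = 335240
(b) Flow regime: turbulent (Re > 4000)
(c) Friction factor: f = 0.316/Re^0.25 = 0.316/335240^0.25 = 0.01313 (Blasius is strictly valid for Re ≲ 1e5; used here as the smooth-pipe estimate the problem specifies)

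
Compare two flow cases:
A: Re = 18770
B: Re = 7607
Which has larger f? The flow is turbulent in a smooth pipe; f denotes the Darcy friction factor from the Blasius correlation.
f(A) = 0.027, f(B) = 0.03384. Answer: B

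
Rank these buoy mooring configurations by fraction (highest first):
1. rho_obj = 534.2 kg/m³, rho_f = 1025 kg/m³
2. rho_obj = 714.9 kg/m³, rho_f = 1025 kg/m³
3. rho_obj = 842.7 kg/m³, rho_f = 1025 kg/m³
Case 1: fraction = 0.5212
Case 2: fraction = 0.6975
Case 3: fraction = 0.8221
Ranking (highest first): 3, 2, 1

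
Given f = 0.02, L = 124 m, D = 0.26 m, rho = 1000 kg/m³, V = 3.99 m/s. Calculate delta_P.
Formula: \Delta P = f \frac{L}{D} \frac{\rho V^2}{2}
delta_P = 0.02·(124/0.26)·0.5·1000·3.99²/1000 = 75.93 kPa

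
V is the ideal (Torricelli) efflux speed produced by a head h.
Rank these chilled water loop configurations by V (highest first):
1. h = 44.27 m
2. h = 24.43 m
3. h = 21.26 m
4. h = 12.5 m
Case 1: V = 29.47 m/s
Case 2: V = 21.89 m/s
Case 3: V = 20.42 m/s
Case 4: V = 15.66 m/s
Ranking (highest first): 1, 2, 3, 4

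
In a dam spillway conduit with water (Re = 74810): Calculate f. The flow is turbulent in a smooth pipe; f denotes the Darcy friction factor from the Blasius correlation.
Formula: f = \frac{0.316}{Re^{0.25}}
f = 0.316/74810^0.25 = 0.01911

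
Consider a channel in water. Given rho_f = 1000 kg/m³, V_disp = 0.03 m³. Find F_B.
Formula: F_B = \rho_f g V_{disp}
F_B = 1000·9.81·0.03 = 294.3 N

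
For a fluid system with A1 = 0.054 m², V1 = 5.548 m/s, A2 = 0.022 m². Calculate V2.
Formula: V_2 = \frac{A_1 V_1}{A_2}
V2 = 0.054·5.548/0.022 = 13.62 m/s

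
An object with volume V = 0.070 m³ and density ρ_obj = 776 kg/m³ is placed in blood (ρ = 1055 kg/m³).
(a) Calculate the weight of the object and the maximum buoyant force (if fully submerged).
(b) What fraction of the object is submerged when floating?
(a) W=rho_obj*g*V=776*9.81*0.070=532.9 N; F_B(max)=rho*g*V=1055*9.81*0.070=724.5 N
(b) Floating fraction=rho_obj/rho=776/1055=0.736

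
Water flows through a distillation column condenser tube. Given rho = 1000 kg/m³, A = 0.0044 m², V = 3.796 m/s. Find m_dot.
Formula: \dot{m} = \rho A V
m_dot = 1000·0.0044·3.796 = 16.7 kg/s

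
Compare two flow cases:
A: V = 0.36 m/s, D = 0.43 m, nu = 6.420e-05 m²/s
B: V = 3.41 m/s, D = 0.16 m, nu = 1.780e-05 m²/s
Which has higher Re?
Re(A) = 2411, Re(B) = 30652. Answer: B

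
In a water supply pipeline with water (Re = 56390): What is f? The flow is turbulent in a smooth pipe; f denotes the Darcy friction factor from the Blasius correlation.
Formula: f = \frac{0.316}{Re^{0.25}}
f = 0.316/56390^0.25 = 0.02051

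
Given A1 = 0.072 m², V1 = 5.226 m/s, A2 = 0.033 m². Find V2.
Formula: V_2 = \frac{A_1 V_1}{A_2}
V2 = 0.072·5.226/0.033 = 11.4 m/s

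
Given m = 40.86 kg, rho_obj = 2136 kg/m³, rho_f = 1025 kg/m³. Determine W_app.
Formula: W_{app} = mg\left(1 - \frac{\rho_f}{\rho_{obj}}\right)
W_app = 40.86·9.81·(1 − 1025/2136) = 208.5 N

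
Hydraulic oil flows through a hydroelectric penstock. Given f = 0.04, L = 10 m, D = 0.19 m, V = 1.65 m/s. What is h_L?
Formula: h_L = f \frac{L}{D} \frac{V^2}{2g}
h_L = 0.04·(10/0.19)·1.65²/(2·9.81) = 0.2921 m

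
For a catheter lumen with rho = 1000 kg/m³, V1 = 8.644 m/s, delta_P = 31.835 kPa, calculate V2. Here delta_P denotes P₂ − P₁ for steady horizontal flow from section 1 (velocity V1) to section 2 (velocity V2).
Formula: \Delta P = \frac{1}{2} \rho (V_1^2 - V_2^2)
Substituting knowns: 31.835 = 0.5·1000·(8.644² − V2²)/1000
Solving for V2: V2 = √(8.644² − 2·(31.835·1000)/1000) = 3.324 m/s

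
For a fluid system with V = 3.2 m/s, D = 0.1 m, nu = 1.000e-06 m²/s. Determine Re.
Formula: Re = \frac{V D}{\nu}
Re = 3.2·0.1/1.000e-06 = 320000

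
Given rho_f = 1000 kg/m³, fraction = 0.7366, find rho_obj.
Formula: f_{sub} = \frac{\rho_{obj}}{\rho_f}
Substituting knowns: 0.7366 = rho_obj/1000
Solving for rho_obj: rho_obj = 0.7366·1000 = 736.6 kg/m³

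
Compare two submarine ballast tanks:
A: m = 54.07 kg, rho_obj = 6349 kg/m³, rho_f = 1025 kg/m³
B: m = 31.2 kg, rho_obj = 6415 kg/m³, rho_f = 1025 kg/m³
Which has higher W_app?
W_app(A) = 444.8 N, W_app(B) = 257.2 N. Answer: A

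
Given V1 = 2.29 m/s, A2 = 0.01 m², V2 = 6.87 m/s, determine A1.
Formula: V_2 = \frac{A_1 V_1}{A_2}
Substituting knowns: 6.87 = A1·2.29/0.01
Solving for A1: A1 = 6.87·0.01/2.29 = 0.03 m²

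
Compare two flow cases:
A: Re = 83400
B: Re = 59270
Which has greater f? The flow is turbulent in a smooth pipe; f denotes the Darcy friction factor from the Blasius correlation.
f(A) = 0.01859, f(B) = 0.02025. Answer: B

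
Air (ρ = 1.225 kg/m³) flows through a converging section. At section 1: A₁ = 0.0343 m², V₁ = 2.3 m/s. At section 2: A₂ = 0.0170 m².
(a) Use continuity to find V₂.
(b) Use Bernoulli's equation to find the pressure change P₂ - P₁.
(a) Continuity: A₁V₁=A₂V₂ -> V₂=A₁V₁/A₂=0.0343*2.3/0.0170=4.64 m/s
(b) Bernoulli: P₂-P₁=0.5*rho*(V₁^2-V₂^2)/1000=0.5*1.225*(2.3^2-4.64^2)/1000=-0.009947 kPa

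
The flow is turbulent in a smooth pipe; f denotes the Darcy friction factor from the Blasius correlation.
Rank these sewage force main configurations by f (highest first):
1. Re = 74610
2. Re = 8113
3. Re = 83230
Case 1: f = 0.01912
Case 2: f = 0.0333
Case 3: f = 0.0186
Ranking (highest first): 2, 1, 3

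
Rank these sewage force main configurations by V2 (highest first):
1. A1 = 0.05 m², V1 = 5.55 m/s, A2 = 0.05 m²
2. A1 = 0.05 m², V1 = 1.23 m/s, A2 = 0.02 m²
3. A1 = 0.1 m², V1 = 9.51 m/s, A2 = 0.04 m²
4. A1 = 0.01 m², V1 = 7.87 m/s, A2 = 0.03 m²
Case 1: V2 = 5.55 m/s
Case 2: V2 = 3.075 m/s
Case 3: V2 = 23.78 m/s
Case 4: V2 = 2.623 m/s
Ranking (highest first): 3, 1, 2, 4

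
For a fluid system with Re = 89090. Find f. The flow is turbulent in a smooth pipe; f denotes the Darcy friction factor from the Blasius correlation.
Formula: f = \frac{0.316}{Re^{0.25}}
f = 0.316/89090^0.25 = 0.01829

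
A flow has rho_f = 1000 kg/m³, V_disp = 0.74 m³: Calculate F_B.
Formula: F_B = \rho_f g V_{disp}
F_B = 1000·9.81·0.74 = 7259 N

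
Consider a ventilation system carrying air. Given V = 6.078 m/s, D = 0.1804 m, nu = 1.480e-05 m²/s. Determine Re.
Formula: Re = \frac{V D}{\nu}
Re = 6.078·0.1804/1.480e-05 = 74086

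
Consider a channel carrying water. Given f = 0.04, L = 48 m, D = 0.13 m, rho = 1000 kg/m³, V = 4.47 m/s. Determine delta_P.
Formula: \Delta P = f \frac{L}{D} \frac{\rho V^2}{2}
delta_P = 0.04·(48/0.13)·0.5·1000·4.47²/1000 = 147.6 kPa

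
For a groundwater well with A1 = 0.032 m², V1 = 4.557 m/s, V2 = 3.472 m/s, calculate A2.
Formula: V_2 = \frac{A_1 V_1}{A_2}
Substituting knowns: 3.472 = 0.032·4.557/A2
Solving for A2: A2 = 0.032·4.557/3.472 = 0.042 m²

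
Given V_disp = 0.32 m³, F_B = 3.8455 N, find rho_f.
Formula: F_B = \rho_f g V_{disp}
Substituting knowns: 3.8455 = rho_f·9.81·0.32
Solving for rho_f: rho_f = 3.8455/(9.81·0.32) = 1.225 kg/m³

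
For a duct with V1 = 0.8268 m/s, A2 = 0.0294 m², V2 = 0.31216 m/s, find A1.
Formula: V_2 = \frac{A_1 V_1}{A_2}
Substituting knowns: 0.31216 = A1·0.8268/0.0294
Solving for A1: A1 = 0.31216·0.0294/0.8268 = 0.0111 m²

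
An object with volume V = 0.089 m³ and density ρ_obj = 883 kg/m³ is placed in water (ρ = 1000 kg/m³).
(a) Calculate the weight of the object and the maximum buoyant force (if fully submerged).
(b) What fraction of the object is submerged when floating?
(a) W=rho_obj*g*V=883*9.81*0.089=770.9 N; F_B(max)=rho*g*V=1000*9.81*0.089=873.1 N
(b) Floating fraction=rho_obj/rho=883/1000=0.883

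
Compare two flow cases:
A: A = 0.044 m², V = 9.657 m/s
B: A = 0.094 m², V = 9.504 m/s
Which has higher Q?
Q(A) = 424.9 L/s, Q(B) = 893.4 L/s. Answer: B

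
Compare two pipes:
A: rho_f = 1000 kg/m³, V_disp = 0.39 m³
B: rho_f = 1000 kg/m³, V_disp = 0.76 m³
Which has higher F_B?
F_B(A) = 3826 N, F_B(B) = 7456 N. Answer: B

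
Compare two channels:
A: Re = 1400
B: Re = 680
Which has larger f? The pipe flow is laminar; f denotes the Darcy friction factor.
f(A) = 0.04571, f(B) = 0.09412. Answer: B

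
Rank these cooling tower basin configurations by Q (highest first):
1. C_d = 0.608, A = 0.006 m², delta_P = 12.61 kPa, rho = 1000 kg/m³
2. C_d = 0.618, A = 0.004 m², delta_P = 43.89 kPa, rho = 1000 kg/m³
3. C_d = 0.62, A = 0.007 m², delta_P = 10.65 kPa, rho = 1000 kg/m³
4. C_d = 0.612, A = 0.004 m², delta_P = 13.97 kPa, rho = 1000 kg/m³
Case 1: Q = 18.32 L/s
Case 2: Q = 23.16 L/s
Case 3: Q = 20.03 L/s
Case 4: Q = 12.94 L/s
Ranking (highest first): 2, 3, 1, 4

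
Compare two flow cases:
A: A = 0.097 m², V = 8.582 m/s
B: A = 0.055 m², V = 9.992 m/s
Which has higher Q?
Q(A) = 832.5 L/s, Q(B) = 549.6 L/s. Answer: A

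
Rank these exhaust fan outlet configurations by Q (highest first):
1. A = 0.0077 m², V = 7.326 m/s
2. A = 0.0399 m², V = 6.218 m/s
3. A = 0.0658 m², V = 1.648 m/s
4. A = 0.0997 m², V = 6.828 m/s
Case 1: Q = 56.41 L/s
Case 2: Q = 248.1 L/s
Case 3: Q = 108.4 L/s
Case 4: Q = 680.8 L/s
Ranking (highest first): 4, 2, 3, 1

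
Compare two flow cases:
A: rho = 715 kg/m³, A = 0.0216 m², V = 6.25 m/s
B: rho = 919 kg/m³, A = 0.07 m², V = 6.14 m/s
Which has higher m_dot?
m_dot(A) = 96.53 kg/s, m_dot(B) = 395 kg/s. Answer: B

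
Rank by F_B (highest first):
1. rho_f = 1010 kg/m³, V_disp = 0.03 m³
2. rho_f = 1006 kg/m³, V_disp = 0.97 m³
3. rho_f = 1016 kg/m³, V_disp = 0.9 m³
Case 1: F_B = 297.2 N
Case 2: F_B = 9573 N
Case 3: F_B = 8970 N
Ranking (highest first): 2, 3, 1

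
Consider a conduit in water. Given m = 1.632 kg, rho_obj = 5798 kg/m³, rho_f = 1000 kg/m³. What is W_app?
Formula: W_{app} = mg\left(1 - \frac{\rho_f}{\rho_{obj}}\right)
W_app = 1.632·9.81·(1 − 1000/5798) = 13.25 N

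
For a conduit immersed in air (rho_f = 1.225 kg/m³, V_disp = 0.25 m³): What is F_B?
Formula: F_B = \rho_f g V_{disp}
F_B = 1.225·9.81·0.25 = 3.004 N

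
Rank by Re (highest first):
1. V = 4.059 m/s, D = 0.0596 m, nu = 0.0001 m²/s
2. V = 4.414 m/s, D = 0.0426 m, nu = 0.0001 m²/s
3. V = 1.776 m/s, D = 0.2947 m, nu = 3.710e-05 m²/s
Case 1: Re = 2419
Case 2: Re = 1880
Case 3: Re = 14107
Ranking (highest first): 3, 1, 2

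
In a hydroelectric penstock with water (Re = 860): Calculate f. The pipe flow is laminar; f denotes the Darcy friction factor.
Formula: f = \frac{64}{Re}
f = 64/860 = 0.07442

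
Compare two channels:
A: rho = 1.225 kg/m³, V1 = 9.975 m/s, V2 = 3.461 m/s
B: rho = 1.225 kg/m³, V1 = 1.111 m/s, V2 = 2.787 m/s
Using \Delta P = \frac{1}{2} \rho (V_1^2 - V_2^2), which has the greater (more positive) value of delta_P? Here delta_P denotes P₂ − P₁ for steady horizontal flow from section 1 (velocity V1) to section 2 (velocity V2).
delta_P(A) = 0.05361 kPa, delta_P(B) = -0.004001 kPa. Answer: A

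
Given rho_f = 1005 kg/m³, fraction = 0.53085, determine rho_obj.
Formula: f_{sub} = \frac{\rho_{obj}}{\rho_f}
Substituting knowns: 0.53085 = rho_obj/1005
Solving for rho_obj: rho_obj = 0.53085·1005 = 533.5 kg/m³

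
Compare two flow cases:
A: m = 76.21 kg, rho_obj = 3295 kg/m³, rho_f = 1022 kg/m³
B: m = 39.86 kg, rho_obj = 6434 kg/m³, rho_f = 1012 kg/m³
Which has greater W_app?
W_app(A) = 515.7 N, W_app(B) = 329.5 N. Answer: A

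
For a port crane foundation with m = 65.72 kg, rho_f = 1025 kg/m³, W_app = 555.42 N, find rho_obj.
Formula: W_{app} = mg\left(1 - \frac{\rho_f}{\rho_{obj}}\right)
Substituting knowns: 555.42 = 65.72·9.81·(1 − 1025/rho_obj)
Solving for rho_obj: rho_obj = 1025/(1 − 555.42/(65.72·9.81)) = 7401 kg/m³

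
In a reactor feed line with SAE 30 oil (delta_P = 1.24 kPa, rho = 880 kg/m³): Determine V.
Formula: V = \sqrt{\frac{2 \Delta P}{\rho}}
V = √(2·(1.24·1000)/880) = 1.679 m/s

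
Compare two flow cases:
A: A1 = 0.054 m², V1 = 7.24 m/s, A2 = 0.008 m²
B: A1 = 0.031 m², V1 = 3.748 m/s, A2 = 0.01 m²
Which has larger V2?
V2(A) = 48.87 m/s, V2(B) = 11.62 m/s. Answer: A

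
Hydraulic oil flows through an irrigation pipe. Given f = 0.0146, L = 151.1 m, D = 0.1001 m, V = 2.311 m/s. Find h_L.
Formula: h_L = f \frac{L}{D} \frac{V^2}{2g}
h_L = 0.0146·(151.1/0.1001)·2.311²/(2·9.81) = 5.999 m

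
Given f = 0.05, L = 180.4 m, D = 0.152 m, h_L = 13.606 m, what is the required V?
Formula: h_L = f \frac{L}{D} \frac{V^2}{2g}
Substituting knowns: 13.606 = 0.05·(180.4/0.152)·V²/(2·9.81)
Solving for V: V = √(13.606·2·9.81/(0.05·(180.4/0.152))) = 2.121 m/s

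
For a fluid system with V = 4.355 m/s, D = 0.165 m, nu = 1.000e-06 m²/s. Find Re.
Formula: Re = \frac{V D}{\nu}
Re = 4.355·0.165/1.000e-06 = 718575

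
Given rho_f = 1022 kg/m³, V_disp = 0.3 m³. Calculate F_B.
Formula: F_B = \rho_f g V_{disp}
F_B = 1022·9.81·0.3 = 3008 N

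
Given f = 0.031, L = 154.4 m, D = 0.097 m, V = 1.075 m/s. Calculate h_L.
Formula: h_L = f \frac{L}{D} \frac{V^2}{2g}
h_L = 0.031·(154.4/0.097)·1.075²/(2·9.81) = 2.906 m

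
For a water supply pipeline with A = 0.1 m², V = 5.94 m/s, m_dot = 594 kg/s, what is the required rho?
Formula: \dot{m} = \rho A V
Substituting knowns: 594 = rho·0.1·5.94
Solving for rho: rho = 594/(0.1·5.94) = 1000 kg/m³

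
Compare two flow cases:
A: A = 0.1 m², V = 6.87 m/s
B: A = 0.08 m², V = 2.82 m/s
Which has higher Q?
Q(A) = 687 L/s, Q(B) = 225.6 L/s. Answer: A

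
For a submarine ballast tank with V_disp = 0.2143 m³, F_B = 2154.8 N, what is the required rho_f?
Formula: F_B = \rho_f g V_{disp}
Substituting knowns: 2154.8 = rho_f·9.81·0.2143
Solving for rho_f: rho_f = 2154.8/(9.81·0.2143) = 1025 kg/m³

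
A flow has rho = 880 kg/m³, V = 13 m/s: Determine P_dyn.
Formula: P_{dyn} = \frac{1}{2} \rho V^2
P_dyn = 0.5·880·13²/1000 = 74.36 kPa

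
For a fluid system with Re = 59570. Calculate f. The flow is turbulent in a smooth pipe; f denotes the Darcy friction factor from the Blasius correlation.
Formula: f = \frac{0.316}{Re^{0.25}}
f = 0.316/59570^0.25 = 0.02023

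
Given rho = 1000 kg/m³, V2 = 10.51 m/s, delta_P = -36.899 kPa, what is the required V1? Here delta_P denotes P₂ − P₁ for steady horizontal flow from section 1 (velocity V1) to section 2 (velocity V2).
Formula: \Delta P = \frac{1}{2} \rho (V_1^2 - V_2^2)
Substituting knowns: -36.899 = 0.5·1000·(V1² − 10.51²)/1000
Solving for V1: V1 = √(10.51² + 2·(-36.899·1000)/1000) = 6.055 m/s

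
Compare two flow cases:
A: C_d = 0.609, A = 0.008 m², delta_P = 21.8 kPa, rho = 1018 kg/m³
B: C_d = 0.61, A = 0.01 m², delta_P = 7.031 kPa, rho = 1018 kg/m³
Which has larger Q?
Q(A) = 31.88 L/s, Q(B) = 22.67 L/s. Answer: A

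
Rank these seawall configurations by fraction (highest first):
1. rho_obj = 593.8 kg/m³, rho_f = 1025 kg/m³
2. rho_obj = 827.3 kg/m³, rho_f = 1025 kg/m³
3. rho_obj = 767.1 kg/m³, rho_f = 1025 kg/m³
Case 1: fraction = 0.5793
Case 2: fraction = 0.8071
Case 3: fraction = 0.7484
Ranking (highest first): 2, 3, 1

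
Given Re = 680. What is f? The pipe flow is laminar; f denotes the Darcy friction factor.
Formula: f = \frac{64}{Re}
f = 64/680 = 0.09412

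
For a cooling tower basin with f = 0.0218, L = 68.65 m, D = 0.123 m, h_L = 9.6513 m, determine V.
Formula: h_L = f \frac{L}{D} \frac{V^2}{2g}
Substituting knowns: 9.6513 = 0.0218·(68.65/0.123)·V²/(2·9.81)
Solving for V: V = √(9.6513·2·9.81/(0.0218·(68.65/0.123))) = 3.945 m/s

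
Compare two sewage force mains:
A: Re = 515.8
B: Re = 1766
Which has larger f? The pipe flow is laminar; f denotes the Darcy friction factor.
f(A) = 0.1241, f(B) = 0.03624. Answer: A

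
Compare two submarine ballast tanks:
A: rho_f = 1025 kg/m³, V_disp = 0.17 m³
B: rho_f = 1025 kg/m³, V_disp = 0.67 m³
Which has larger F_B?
F_B(A) = 1709 N, F_B(B) = 6737 N. Answer: B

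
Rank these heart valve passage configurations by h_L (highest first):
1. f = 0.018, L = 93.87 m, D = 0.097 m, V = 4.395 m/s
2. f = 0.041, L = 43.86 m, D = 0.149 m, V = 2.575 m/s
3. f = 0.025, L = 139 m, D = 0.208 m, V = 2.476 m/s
Case 1: h_L = 17.15 m
Case 2: h_L = 4.079 m
Case 3: h_L = 5.22 m
Ranking (highest first): 1, 3, 2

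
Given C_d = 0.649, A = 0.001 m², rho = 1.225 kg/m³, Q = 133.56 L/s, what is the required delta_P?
Formula: Q = C_d A \sqrt{\frac{2 \Delta P}{\rho}}
Substituting knowns: 133.56 = 0.649·0.001·√(2·(delta_P·1000)/1.225)·1000
Solving for delta_P: delta_P = ((133.56/1000)/(0.649·0.001))²·1.225/2/1000 = 25.94 kPa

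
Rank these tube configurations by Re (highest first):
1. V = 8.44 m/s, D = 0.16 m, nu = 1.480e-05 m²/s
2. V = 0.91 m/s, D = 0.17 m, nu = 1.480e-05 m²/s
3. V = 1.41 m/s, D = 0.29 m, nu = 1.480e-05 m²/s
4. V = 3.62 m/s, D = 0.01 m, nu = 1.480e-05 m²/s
Case 1: Re = 91243
Case 2: Re = 10453
Case 3: Re = 27628
Case 4: Re = 2446
Ranking (highest first): 1, 3, 2, 4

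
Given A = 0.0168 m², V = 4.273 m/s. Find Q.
Formula: Q = A V
Q = 0.0168·4.273·1000 = 71.79 L/s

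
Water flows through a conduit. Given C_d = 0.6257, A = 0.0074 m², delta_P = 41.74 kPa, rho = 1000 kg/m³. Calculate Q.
Formula: Q = C_d A \sqrt{\frac{2 \Delta P}{\rho}}
Q = 0.6257·0.0074·√(2·(41.74·1000)/1000)·1000 = 42.3 L/s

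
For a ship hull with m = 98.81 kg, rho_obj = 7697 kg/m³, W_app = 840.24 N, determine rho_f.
Formula: W_{app} = mg\left(1 - \frac{\rho_f}{\rho_{obj}}\right)
Substituting knowns: 840.24 = 98.81·9.81·(1 − rho_f/7697)
Solving for rho_f: rho_f = 7697·(1 − 840.24/(98.81·9.81)) = 1025 kg/m³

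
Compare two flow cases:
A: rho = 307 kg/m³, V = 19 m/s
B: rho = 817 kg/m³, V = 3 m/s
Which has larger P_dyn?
P_dyn(A) = 55.41 kPa, P_dyn(B) = 3.676 kPa. Answer: A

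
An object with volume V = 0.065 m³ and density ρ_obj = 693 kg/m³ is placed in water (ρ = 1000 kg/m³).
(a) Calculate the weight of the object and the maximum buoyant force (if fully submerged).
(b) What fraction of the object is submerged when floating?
(a) W=rho_obj*g*V=693*9.81*0.065=441.9 N; F_B(max)=rho*g*V=1000*9.81*0.065=637.6 N
(b) Floating fraction=rho_obj/rho=693/1000=0.693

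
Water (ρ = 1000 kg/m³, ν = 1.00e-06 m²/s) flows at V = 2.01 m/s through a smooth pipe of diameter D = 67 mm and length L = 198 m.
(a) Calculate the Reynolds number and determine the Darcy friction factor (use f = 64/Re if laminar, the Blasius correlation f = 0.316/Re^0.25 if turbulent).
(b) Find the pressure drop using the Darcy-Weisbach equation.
(a) Re = V·D/ν = 2.01·0.067/1.00e-06 = 134670 → turbulent (Re > 4000); f = 0.316/Re^0.25 = 0.316/134670^0.25 = 0.016496 (Blasius is strictly valid for Re ≲ 1e5; used here as the smooth-pipe estimate the problem specifies)
(b) Darcy-Weisbach: ΔP = f·(L/D)·½ρV²/1000 = 0.016496·(198/0.067)·½·1000·2.01²/1000 = 98.48 kPa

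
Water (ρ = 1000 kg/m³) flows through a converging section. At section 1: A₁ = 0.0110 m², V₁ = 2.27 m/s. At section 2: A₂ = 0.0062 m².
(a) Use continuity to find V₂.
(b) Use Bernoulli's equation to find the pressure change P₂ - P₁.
(a) Continuity: A₁V₁=A₂V₂ -> V₂=A₁V₁/A₂=0.0110*2.27/0.0062=4.03 m/s
(b) Bernoulli: P₂-P₁=0.5*rho*(V₁^2-V₂^2)/1000=0.5*1000*(2.27^2-4.03^2)/1000=-5.544 kPa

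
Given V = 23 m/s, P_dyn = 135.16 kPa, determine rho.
Formula: P_{dyn} = \frac{1}{2} \rho V^2
Substituting knowns: 135.16 = 0.5·rho·23²/1000
Solving for rho: rho = 2·(135.16·1000)/23² = 511 kg/m³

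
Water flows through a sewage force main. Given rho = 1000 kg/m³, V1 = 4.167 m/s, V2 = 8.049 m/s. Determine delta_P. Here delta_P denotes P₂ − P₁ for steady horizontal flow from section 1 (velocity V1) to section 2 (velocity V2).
Formula: \Delta P = \frac{1}{2} \rho (V_1^2 - V_2^2)
delta_P = 0.5·1000·(4.167² − 8.049²)/1000 = -23.71 kPa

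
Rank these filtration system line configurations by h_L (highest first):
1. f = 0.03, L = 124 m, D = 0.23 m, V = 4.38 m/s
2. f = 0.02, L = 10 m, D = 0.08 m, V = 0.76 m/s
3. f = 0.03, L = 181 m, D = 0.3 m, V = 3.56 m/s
Case 1: h_L = 15.81 m
Case 2: h_L = 0.0736 m
Case 3: h_L = 11.69 m
Ranking (highest first): 1, 3, 2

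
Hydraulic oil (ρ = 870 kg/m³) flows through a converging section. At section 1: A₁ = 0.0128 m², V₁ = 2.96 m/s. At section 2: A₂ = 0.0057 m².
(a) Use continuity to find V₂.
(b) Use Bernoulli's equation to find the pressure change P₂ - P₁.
(a) Continuity: A₁V₁=A₂V₂ -> V₂=A₁V₁/A₂=0.0128*2.96/0.0057=6.65 m/s
(b) Bernoulli: P₂-P₁=0.5*rho*(V₁^2-V₂^2)/1000=0.5*870*(2.96^2-6.65^2)/1000=-15.43 kPa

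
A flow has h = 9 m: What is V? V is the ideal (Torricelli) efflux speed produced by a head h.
Formula: V = \sqrt{2 g h}
V = √(2·9.81·9) = 13.29 m/s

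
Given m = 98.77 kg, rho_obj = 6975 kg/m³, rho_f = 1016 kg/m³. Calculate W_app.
Formula: W_{app} = mg\left(1 - \frac{\rho_f}{\rho_{obj}}\right)
W_app = 98.77·9.81·(1 − 1016/6975) = 827.8 N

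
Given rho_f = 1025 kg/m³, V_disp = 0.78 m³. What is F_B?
Formula: F_B = \rho_f g V_{disp}
F_B = 1025·9.81·0.78 = 7843 N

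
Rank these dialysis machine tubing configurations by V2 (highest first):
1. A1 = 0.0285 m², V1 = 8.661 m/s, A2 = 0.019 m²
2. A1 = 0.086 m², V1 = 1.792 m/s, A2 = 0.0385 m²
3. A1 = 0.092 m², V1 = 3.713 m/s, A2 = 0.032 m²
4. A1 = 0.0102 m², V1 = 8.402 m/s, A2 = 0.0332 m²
Case 1: V2 = 12.99 m/s
Case 2: V2 = 4.003 m/s
Case 3: V2 = 10.67 m/s
Case 4: V2 = 2.581 m/s
Ranking (highest first): 1, 3, 2, 4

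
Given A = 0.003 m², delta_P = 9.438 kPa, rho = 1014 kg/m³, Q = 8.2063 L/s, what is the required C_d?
Formula: Q = C_d A \sqrt{\frac{2 \Delta P}{\rho}}
Substituting knowns: 8.2063 = C_d·0.003·√(2·(9.438·1000)/1014)·1000
Solving for C_d: C_d = (8.2063/1000)/(0.003·√(2·(9.438·1000)/1014)) = 0.634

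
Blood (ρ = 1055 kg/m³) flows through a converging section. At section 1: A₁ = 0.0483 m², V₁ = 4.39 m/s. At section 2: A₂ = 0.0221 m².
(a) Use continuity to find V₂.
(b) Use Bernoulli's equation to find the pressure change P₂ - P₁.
(a) Continuity: A₁V₁=A₂V₂ -> V₂=A₁V₁/A₂=0.0483*4.39/0.0221=9.59 m/s
(b) Bernoulli: P₂-P₁=0.5*rho*(V₁^2-V₂^2)/1000=0.5*1055*(4.39^2-9.59^2)/1000=-38.35 kPa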